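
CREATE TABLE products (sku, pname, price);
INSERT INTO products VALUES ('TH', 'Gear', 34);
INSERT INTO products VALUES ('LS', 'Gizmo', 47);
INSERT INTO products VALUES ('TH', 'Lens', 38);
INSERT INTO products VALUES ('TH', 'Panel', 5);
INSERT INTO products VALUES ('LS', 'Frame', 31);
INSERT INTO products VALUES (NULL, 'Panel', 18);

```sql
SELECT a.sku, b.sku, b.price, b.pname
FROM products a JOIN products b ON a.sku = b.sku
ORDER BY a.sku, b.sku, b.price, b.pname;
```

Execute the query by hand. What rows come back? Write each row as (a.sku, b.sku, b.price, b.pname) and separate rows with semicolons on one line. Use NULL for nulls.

INNER JOIN keeps only pairs where the ON condition holds.
Matching on a.sku = b.sku. A NULL in a compared column never satisfies the condition.
Matched pairs: 13.

(LS, LS, 31, Frame); (LS, LS, 31, Frame); (LS, LS, 47, Gizmo); (LS, LS, 47, Gizmo); (TH, TH, 5, Panel); (TH, TH, 5, Panel); (TH, TH, 5, Panel); (TH, TH, 34, Gear); (TH, TH, 34, Gear); (TH, TH, 34, Gear); (TH, TH, 38, Lens); (TH, TH, 38, Lens); (TH, TH, 38, Lens)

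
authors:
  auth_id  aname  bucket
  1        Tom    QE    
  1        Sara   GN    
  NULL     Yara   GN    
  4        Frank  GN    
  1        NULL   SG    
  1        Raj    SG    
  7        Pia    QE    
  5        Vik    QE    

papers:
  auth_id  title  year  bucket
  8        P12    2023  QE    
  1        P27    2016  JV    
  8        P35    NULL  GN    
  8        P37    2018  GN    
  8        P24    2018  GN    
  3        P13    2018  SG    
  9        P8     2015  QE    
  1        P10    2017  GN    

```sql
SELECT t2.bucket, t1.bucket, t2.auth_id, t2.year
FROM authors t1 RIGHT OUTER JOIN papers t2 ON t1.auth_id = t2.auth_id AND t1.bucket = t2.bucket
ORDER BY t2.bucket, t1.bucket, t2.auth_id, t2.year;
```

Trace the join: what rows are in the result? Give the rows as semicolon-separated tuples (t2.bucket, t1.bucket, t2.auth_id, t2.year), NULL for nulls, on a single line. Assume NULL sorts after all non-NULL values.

(GN, GN, 1, 2017); (GN, NULL, 8, 2018); (GN, NULL, 8, 2018); (GN, NULL, 8, NULL); (JV, NULL, 1, 2016); (QE, NULL, 8, 2023); (QE, NULL, 9, 2015); (SG, NULL, 3, 2018)

RIGHT JOIN keeps every row from `papers`; unmatched rows get NULL for `authors`'s columns.
Matching on t1.auth_id = t2.auth_id AND t1.bucket = t2.bucket. A NULL in a compared column never satisfies the condition.
- t1[0] auth_id=1, bucket=QE → no match.
- t1[1] auth_id=1, bucket=GN → 1 match(es) in t2 → 1 row(s).
- t1[2] auth_id=NULL, bucket=GN → no match.
- t1[3] auth_id=4, bucket=GN → no match.
- t1[4] auth_id=1, bucket=SG → no match.
- t1[5] auth_id=1, bucket=SG → no match.
- t1[6] auth_id=7, bucket=QE → no match.
- t1[7] auth_id=5, bucket=QE → no match.
- plus 7 unmatched t2 row(s), each kept with NULL t1 columns.
After projecting and ordering:
t2.bucket | t1.bucket | t2.auth_id | t2.year
GN | GN | 1 | 2017
GN | NULL | 8 | 2018
GN | NULL | 8 | 2018
GN | NULL | 8 | NULL
JV | NULL | 1 | 2016
QE | NULL | 8 | 2023
QE | NULL | 9 | 2015
SG | NULL | 3 | 2018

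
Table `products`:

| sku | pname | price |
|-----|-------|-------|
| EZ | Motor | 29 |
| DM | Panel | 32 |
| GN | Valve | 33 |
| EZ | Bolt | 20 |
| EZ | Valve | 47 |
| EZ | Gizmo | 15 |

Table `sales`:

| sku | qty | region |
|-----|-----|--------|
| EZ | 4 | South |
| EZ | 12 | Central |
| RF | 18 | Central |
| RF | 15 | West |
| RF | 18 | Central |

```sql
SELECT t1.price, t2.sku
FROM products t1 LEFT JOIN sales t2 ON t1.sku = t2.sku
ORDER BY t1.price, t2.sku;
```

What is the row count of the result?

10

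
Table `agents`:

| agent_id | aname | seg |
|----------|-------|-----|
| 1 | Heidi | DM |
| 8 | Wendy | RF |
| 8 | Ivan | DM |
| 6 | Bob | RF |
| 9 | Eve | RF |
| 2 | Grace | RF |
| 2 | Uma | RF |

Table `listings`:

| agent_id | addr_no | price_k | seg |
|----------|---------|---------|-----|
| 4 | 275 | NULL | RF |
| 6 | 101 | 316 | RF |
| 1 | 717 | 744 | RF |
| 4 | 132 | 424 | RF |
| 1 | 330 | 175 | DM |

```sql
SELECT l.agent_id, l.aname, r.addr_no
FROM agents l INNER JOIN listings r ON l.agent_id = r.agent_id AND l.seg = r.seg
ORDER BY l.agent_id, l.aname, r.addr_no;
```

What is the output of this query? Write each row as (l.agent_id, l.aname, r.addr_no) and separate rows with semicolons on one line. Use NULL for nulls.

INNER JOIN keeps only pairs where the ON condition holds.
Matching on l.agent_id = r.agent_id AND l.seg = r.seg.
Matched pairs: 2.

(1, Heidi, 330); (6, Bob, 101)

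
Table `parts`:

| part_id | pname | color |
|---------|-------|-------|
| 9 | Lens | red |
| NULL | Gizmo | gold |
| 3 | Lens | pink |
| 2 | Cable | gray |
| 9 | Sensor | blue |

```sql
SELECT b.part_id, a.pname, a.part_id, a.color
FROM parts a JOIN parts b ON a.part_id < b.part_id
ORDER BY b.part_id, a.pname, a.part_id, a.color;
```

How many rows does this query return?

5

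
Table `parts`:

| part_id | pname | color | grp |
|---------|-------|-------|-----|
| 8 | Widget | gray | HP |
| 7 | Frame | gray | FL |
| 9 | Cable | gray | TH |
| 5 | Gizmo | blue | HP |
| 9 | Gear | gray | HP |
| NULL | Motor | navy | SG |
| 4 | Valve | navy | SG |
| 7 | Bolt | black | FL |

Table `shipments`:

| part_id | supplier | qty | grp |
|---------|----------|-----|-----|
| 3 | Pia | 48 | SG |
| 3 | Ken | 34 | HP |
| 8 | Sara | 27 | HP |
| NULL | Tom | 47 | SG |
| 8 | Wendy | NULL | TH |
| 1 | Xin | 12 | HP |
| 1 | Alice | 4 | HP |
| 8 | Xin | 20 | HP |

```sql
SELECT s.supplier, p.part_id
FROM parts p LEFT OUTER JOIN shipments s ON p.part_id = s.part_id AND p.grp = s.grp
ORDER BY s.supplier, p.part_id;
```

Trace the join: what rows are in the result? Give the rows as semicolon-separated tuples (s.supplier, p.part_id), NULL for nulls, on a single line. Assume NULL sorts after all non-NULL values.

(Sara, 8); (Xin, 8); (NULL, 4); (NULL, 5); (NULL, 7); (NULL, 7); (NULL, 9); (NULL, 9); (NULL, NULL)

LEFT JOIN keeps every row from `parts`; unmatched rows get NULL for `shipments`'s columns.
Matching on p.part_id = s.part_id AND p.grp = s.grp. A NULL in a compared column never satisfies the condition.
Matched pairs: 2; unmatched p rows kept: 7.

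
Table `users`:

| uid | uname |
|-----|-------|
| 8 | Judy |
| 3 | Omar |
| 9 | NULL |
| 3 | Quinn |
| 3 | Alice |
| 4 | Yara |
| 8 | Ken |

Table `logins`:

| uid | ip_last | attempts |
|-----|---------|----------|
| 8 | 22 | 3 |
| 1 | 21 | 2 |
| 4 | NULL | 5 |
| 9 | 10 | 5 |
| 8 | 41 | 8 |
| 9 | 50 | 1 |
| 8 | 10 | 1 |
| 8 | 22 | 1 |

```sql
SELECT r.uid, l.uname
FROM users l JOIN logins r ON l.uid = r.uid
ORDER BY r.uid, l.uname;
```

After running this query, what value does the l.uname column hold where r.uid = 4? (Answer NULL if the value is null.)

INNER JOIN keeps only pairs where the ON condition holds.
Matching on l.uid = r.uid.
- uid=8: 4 matching r row(s), so 4 row(s) emitted.
- uid=3: no matching r row, dropped.
- uid=9: 2 matching r row(s), so 2 row(s) emitted.
- uid=3: no matching r row, dropped.
- uid=3: no matching r row, dropped.
- uid=4: 1 matching r row(s), so 1 row(s) emitted.
- uid=8: 4 matching r row(s), so 4 row(s) emitted.

Yara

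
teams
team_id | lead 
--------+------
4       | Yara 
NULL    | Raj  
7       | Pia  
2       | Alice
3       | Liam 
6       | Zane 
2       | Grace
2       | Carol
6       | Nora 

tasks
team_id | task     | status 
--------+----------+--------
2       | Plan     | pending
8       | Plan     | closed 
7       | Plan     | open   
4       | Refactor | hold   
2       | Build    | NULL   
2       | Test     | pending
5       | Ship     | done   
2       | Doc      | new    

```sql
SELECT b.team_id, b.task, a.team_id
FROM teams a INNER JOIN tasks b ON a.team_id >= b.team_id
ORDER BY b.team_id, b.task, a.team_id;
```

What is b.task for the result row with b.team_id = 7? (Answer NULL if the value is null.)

INNER JOIN keeps only pairs where the ON condition holds.
Matching on a.team_id >= b.team_id. A NULL in a compared column never satisfies the condition.
Matched pairs: 40.

Plan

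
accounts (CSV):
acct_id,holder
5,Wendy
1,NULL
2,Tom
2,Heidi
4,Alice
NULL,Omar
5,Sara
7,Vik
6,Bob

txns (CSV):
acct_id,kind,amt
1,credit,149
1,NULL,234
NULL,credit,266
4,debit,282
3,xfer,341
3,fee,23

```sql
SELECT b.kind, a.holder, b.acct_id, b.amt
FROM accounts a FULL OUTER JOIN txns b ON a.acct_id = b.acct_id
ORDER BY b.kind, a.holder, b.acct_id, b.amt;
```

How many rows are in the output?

13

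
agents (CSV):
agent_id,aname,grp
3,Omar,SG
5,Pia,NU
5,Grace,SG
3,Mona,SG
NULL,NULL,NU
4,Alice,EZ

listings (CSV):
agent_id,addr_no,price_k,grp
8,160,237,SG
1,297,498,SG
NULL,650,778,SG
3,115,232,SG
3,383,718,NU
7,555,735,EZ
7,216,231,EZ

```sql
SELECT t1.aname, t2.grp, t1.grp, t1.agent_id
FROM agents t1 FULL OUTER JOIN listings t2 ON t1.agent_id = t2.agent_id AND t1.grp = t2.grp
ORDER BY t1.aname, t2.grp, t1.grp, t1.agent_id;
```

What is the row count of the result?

12

FULL OUTER JOIN keeps every row from both sides; unmatched rows get NULL for the other side's columns.
Matching on t1.agent_id = t2.agent_id AND t1.grp = t2.grp. A NULL in a compared column never satisfies the condition.
Matched pairs: 2; unmatched t1 rows kept: 4; unmatched t2 rows kept: 6.
Total: 2 matched + 10 padded = 12 rows.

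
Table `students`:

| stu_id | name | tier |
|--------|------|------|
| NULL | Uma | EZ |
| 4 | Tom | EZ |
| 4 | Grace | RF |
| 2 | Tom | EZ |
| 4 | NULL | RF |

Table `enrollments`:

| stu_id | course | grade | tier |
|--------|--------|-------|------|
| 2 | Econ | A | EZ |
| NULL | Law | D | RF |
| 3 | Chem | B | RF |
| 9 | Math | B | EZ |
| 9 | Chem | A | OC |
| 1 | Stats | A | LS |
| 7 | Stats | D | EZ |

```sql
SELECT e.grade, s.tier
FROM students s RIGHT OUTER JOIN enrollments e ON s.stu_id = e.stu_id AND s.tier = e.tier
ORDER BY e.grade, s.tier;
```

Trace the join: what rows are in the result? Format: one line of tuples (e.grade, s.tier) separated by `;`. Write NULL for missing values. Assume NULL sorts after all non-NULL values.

RIGHT JOIN keeps every row from `enrollments`; unmatched rows get NULL for `students`'s columns.
Matching on s.stu_id = e.stu_id AND s.tier = e.tier. A NULL in a compared column never satisfies the condition.
Matched pairs: 1; unmatched e rows kept: 6.

(A, EZ); (A, NULL); (A, NULL); (B, NULL); (B, NULL); (D, NULL); (D, NULL)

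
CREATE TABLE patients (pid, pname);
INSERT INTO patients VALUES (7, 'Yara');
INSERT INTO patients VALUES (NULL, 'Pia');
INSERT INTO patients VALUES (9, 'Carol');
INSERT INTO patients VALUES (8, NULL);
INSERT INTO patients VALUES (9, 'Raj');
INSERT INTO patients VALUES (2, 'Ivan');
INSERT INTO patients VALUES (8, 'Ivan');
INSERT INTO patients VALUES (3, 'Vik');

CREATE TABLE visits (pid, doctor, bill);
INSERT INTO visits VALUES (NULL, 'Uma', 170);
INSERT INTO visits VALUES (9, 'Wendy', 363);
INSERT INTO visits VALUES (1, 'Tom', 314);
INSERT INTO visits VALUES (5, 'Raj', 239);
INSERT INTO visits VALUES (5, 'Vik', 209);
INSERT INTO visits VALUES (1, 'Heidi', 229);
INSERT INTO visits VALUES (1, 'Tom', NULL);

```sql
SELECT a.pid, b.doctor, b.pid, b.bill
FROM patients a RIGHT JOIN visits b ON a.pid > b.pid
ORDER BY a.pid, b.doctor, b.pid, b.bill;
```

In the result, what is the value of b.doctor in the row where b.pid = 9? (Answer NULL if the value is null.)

RIGHT JOIN keeps every row from `visits`; unmatched rows get NULL for `patients`'s columns.
Matching on a.pid > b.pid. A NULL in a compared column never satisfies the condition.
- a row (pid=7): matches 5 b row(s) → 5 output row(s).
- a row (pid=NULL): no match.
- a row (pid=9): matches 5 b row(s) → 5 output row(s).
- a row (pid=8): matches 5 b row(s) → 5 output row(s).
- a row (pid=9): matches 5 b row(s) → 5 output row(s).
- a row (pid=2): matches 3 b row(s) → 3 output row(s).
- a row (pid=8): matches 5 b row(s) → 5 output row(s).
- a row (pid=3): matches 3 b row(s) → 3 output row(s).
- 2 row(s) from b found no a partner → padded with NULL.

Wendy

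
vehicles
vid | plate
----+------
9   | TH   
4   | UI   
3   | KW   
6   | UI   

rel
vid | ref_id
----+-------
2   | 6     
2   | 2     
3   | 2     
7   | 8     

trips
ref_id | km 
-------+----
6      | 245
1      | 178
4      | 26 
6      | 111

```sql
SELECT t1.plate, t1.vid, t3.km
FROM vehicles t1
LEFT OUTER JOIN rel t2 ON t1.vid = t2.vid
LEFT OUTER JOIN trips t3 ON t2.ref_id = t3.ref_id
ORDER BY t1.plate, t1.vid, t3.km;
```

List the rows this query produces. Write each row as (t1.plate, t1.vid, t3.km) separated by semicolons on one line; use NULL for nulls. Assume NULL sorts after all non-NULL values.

(KW, 3, NULL); (TH, 9, NULL); (UI, 4, NULL); (UI, 6, NULL)

Step 1 — t1 LEFT JOIN t2 on vid → 4 row(s).
Then LEFT JOIN `trips t3` on ref_id: each of those 4 rows is kept; rows whose t2.ref_id has no match in t3 get NULL for t3's columns.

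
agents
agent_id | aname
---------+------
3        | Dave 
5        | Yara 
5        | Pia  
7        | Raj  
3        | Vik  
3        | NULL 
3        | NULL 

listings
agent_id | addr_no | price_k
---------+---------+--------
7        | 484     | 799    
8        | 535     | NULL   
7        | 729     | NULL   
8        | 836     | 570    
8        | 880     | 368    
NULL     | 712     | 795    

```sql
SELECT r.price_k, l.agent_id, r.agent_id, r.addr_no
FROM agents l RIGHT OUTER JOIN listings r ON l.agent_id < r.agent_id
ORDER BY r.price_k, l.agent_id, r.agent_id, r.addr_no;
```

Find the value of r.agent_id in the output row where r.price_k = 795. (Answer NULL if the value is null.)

RIGHT JOIN keeps every row from `listings`; unmatched rows get NULL for `agents`'s columns.
Matching on l.agent_id < r.agent_id. A NULL in a compared column never satisfies the condition.
- agent_id=3: 5 matching r row(s), so 5 row(s) emitted.
- agent_id=5: 5 matching r row(s), so 5 row(s) emitted.
- agent_id=5: 5 matching r row(s), so 5 row(s) emitted.
- agent_id=7: 3 matching r row(s), so 3 row(s) emitted.
- agent_id=3: 5 matching r row(s), so 5 row(s) emitted.
- agent_id=3: 5 matching r row(s), so 5 row(s) emitted.
- agent_id=3: 5 matching r row(s), so 5 row(s) emitted.
- plus 1 unmatched r row(s), each kept with NULL l columns.

NULL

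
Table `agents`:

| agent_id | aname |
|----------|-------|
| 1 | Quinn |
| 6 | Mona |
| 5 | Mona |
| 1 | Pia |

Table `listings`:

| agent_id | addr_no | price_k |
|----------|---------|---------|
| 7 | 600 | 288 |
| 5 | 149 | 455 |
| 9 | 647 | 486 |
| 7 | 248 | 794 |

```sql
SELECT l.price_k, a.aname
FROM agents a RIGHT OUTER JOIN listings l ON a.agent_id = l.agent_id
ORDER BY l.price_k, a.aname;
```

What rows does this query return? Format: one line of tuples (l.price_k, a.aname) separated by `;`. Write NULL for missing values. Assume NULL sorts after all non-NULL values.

RIGHT JOIN keeps every row from `listings`; unmatched rows get NULL for `agents`'s columns.
Matching on a.agent_id = l.agent_id.
Matched pairs: 1; unmatched l rows kept: 3.

(288, NULL); (455, Mona); (486, NULL); (794, NULL)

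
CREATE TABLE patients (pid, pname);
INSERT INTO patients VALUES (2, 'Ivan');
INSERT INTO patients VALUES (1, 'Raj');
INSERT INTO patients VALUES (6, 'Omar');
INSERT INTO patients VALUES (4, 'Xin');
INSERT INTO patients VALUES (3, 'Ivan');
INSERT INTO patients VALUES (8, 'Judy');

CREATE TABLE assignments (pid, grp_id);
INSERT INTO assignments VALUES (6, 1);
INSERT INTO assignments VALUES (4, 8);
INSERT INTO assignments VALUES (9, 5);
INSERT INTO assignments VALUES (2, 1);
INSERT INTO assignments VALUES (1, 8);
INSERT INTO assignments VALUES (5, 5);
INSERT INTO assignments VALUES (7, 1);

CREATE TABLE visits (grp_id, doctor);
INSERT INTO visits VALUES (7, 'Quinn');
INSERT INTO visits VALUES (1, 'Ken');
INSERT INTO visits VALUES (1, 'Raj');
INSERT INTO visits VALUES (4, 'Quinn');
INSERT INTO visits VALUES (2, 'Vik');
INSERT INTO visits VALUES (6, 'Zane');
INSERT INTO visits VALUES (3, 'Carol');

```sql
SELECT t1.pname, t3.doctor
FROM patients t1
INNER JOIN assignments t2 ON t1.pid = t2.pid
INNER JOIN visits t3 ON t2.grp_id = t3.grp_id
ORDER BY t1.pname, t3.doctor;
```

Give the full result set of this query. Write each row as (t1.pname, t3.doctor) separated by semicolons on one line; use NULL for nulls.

Joins associate left-to-right: patients INNER JOIN assignments on pid gives 4 intermediate row(s).
Then INNER JOIN `visits t3` on grp_id: keep only rows whose t2.grp_id appears in t3.

(Ivan, Ken); (Ivan, Raj); (Omar, Ken); (Omar, Raj)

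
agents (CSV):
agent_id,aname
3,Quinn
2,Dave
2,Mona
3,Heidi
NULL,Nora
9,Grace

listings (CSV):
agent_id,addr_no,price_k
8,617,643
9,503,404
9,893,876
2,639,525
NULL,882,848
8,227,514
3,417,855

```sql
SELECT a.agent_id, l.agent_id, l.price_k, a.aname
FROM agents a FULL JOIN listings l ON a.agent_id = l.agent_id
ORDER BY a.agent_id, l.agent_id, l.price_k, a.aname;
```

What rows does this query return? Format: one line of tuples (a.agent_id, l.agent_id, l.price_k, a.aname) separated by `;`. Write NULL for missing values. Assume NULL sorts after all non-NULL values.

(2, 2, 525, Dave); (2, 2, 525, Mona); (3, 3, 855, Heidi); (3, 3, 855, Quinn); (9, 9, 404, Grace); (9, 9, 876, Grace); (NULL, 8, 514, NULL); (NULL, 8, 643, NULL); (NULL, NULL, 848, NULL); (NULL, NULL, NULL, Nora)

FULL OUTER JOIN keeps every row from both sides; unmatched rows get NULL for the other side's columns.
Matching on a.agent_id = l.agent_id. A NULL in a compared column never satisfies the condition.
- agent_id=3: 1 matching l row(s), so 1 row(s) emitted.
- agent_id=2: 1 matching l row(s), so 1 row(s) emitted.
- agent_id=2: 1 matching l row(s), so 1 row(s) emitted.
- agent_id=3: 1 matching l row(s), so 1 row(s) emitted.
- agent_id=NULL: no l row matches, row kept with l columns NULL.
- agent_id=9: 2 matching l row(s), so 2 row(s) emitted.
- 3 row(s) from l found no a partner → padded with NULL.
After projecting and ordering:
a.agent_id | l.agent_id | l.price_k | a.aname
2 | 2 | 525 | Dave
2 | 2 | 525 | Mona
3 | 3 | 855 | Heidi
3 | 3 | 855 | Quinn
9 | 9 | 404 | Grace
9 | 9 | 876 | Grace
NULL | 8 | 514 | NULL
NULL | 8 | 643 | NULL
NULL | NULL | 848 | NULL
NULL | NULL | NULL | Nora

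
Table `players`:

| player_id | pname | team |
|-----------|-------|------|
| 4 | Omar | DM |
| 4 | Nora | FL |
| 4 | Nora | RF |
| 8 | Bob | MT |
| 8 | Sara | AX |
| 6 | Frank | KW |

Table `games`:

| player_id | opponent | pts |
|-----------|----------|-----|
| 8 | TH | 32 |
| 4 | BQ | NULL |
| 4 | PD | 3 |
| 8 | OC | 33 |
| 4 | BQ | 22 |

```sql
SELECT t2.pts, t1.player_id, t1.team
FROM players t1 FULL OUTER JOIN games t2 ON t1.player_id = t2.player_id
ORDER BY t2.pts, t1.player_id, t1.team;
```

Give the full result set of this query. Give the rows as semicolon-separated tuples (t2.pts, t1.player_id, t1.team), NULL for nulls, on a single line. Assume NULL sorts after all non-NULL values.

FULL OUTER JOIN keeps every row from both sides; unmatched rows get NULL for the other side's columns.
Matching on t1.player_id = t2.player_id.
- player_id=4: 3 matching t2 row(s), so 3 row(s) emitted.
- player_id=4: 3 matching t2 row(s), so 3 row(s) emitted.
- player_id=4: 3 matching t2 row(s), so 3 row(s) emitted.
- player_id=8: 2 matching t2 row(s), so 2 row(s) emitted.
- player_id=8: 2 matching t2 row(s), so 2 row(s) emitted.
- player_id=6: no t2 row matches, row kept with t2 columns NULL.

(3, 4, DM); (3, 4, FL); (3, 4, RF); (22, 4, DM); (22, 4, FL); (22, 4, RF); (32, 8, AX); (32, 8, MT); (33, 8, AX); (33, 8, MT); (NULL, 4, DM); (NULL, 4, FL); (NULL, 4, RF); (NULL, 6, KW)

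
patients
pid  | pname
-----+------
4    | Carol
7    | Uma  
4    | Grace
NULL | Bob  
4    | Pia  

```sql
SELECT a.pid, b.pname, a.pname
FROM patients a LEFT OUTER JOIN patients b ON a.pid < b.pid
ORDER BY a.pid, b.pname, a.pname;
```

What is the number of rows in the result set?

LEFT JOIN keeps every row from `patients a`; unmatched rows get NULL for `patients b`'s columns.
Matching on a.pid < b.pid. A NULL in a compared column never satisfies the condition.
- a row (pid=4): matches 1 b row(s) → 1 output row(s).
- a row (pid=7): no match → kept, b columns NULL.
- a row (pid=4): matches 1 b row(s) → 1 output row(s).
- a row (pid=NULL): no match → kept, b columns NULL.
- a row (pid=4): matches 1 b row(s) → 1 output row(s).
Total: 3 matched + 2 padded = 5 rows.

5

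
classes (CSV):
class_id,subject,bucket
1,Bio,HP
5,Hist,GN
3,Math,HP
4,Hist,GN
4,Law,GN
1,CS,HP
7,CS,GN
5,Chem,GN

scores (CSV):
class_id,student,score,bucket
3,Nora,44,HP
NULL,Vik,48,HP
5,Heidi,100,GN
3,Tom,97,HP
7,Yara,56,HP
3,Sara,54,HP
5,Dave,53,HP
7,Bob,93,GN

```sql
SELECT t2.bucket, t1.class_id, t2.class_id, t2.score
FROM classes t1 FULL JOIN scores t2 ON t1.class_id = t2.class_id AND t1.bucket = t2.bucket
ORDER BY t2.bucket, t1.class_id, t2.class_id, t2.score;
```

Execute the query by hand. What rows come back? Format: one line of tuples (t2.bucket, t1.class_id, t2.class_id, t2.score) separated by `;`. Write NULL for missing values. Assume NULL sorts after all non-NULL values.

FULL OUTER JOIN keeps every row from both sides; unmatched rows get NULL for the other side's columns.
Matching on t1.class_id = t2.class_id AND t1.bucket = t2.bucket. A NULL in a compared column never satisfies the condition.
- class_id=1, bucket=HP: no t2 row matches, row kept with t2 columns NULL.
- class_id=5, bucket=GN: 1 matching t2 row(s), so 1 row(s) emitted.
- class_id=3, bucket=HP: 3 matching t2 row(s), so 3 row(s) emitted.
- class_id=4, bucket=GN: no t2 row matches, row kept with t2 columns NULL.
- class_id=4, bucket=GN: no t2 row matches, row kept with t2 columns NULL.
- class_id=1, bucket=HP: no t2 row matches, row kept with t2 columns NULL.
- class_id=7, bucket=GN: 1 matching t2 row(s), so 1 row(s) emitted.
- class_id=5, bucket=GN: 1 matching t2 row(s), so 1 row(s) emitted.
- 3 t2 row(s) had no t1 match → kept, t1 columns NULL.

(GN, 5, 5, 100); (GN, 5, 5, 100); (GN, 7, 7, 93); (HP, 3, 3, 44); (HP, 3, 3, 54); (HP, 3, 3, 97); (HP, NULL, 5, 53); (HP, NULL, 7, 56); (HP, NULL, NULL, 48); (NULL, 1, NULL, NULL); (NULL, 1, NULL, NULL); (NULL, 4, NULL, NULL); (NULL, 4, NULL, NULL)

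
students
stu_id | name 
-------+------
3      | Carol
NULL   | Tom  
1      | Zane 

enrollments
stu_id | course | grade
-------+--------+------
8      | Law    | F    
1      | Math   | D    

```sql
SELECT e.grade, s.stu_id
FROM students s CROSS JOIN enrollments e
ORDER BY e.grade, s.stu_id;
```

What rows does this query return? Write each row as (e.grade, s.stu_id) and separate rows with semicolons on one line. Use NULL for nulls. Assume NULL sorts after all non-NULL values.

(D, 1); (D, 3); (D, NULL); (F, 1); (F, 3); (F, NULL)

CROSS JOIN pairs every row of `students` with every row of `enrollments`: 3 × 2 = 6 rows.
After projecting and ordering:
e.grade | s.stu_id
D | 1
D | 3
D | NULL
F | 1
F | 3
F | NULL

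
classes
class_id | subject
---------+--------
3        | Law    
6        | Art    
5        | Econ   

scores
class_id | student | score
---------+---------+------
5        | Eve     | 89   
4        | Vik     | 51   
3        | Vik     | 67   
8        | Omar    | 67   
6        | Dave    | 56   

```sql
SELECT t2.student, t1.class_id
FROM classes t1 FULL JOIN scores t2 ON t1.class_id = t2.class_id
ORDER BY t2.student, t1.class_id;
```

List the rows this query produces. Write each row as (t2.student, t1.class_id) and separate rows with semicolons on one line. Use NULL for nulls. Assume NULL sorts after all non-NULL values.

(Dave, 6); (Eve, 5); (Omar, NULL); (Vik, 3); (Vik, NULL)

FULL OUTER JOIN keeps every row from both sides; unmatched rows get NULL for the other side's columns.
Matching on t1.class_id = t2.class_id.
Matched pairs: 3; unmatched t1 rows kept: 0; unmatched t2 rows kept: 2.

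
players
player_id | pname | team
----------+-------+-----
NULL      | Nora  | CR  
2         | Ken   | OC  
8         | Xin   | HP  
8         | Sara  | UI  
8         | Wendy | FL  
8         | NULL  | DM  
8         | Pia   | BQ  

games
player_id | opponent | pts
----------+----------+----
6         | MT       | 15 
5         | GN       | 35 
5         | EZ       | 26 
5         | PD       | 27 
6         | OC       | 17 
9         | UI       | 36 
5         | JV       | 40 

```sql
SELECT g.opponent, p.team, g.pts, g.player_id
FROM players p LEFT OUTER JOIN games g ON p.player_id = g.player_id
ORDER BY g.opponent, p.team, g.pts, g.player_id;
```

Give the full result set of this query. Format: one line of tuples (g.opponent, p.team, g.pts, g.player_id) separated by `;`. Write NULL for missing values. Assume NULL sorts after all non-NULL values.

(NULL, BQ, NULL, NULL); (NULL, CR, NULL, NULL); (NULL, DM, NULL, NULL); (NULL, FL, NULL, NULL); (NULL, HP, NULL, NULL); (NULL, OC, NULL, NULL); (NULL, UI, NULL, NULL)

LEFT JOIN keeps every row from `players`; unmatched rows get NULL for `games`'s columns.
Matching on p.player_id = g.player_id. A NULL in a compared column never satisfies the condition.
Matched pairs: 0; unmatched p rows kept: 7.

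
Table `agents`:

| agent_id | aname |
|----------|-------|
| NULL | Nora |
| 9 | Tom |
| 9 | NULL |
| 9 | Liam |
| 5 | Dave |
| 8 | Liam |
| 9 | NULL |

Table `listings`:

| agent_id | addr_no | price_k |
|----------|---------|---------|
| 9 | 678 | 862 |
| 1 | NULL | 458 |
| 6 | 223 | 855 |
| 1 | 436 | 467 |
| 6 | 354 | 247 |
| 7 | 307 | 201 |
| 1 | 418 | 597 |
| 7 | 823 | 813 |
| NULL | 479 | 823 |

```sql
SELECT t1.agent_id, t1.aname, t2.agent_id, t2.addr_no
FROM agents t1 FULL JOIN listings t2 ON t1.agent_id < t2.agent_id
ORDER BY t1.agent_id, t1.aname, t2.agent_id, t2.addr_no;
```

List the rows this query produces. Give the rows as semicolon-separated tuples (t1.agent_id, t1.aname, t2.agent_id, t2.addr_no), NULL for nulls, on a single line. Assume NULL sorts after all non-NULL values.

FULL OUTER JOIN keeps every row from both sides; unmatched rows get NULL for the other side's columns.
Matching on t1.agent_id < t2.agent_id. A NULL in a compared column never satisfies the condition.
- agent_id=NULL: no t2 row matches, row kept with t2 columns NULL.
- agent_id=9: no t2 row matches, row kept with t2 columns NULL.
- agent_id=9: no t2 row matches, row kept with t2 columns NULL.
- agent_id=9: no t2 row matches, row kept with t2 columns NULL.
- agent_id=5: 5 matching t2 row(s), so 5 row(s) emitted.
- agent_id=8: 1 matching t2 row(s), so 1 row(s) emitted.
- agent_id=9: no t2 row matches, row kept with t2 columns NULL.
- 4 row(s) from t2 found no t1 partner → padded with NULL.

(5, Dave, 6, 223); (5, Dave, 6, 354); (5, Dave, 7, 307); (5, Dave, 7, 823); (5, Dave, 9, 678); (8, Liam, 9, 678); (9, Liam, NULL, NULL); (9, Tom, NULL, NULL); (9, NULL, NULL, NULL); (9, NULL, NULL, NULL); (NULL, Nora, NULL, NULL); (NULL, NULL, 1, 418); (NULL, NULL, 1, 436); (NULL, NULL, 1, NULL); (NULL, NULL, NULL, 479)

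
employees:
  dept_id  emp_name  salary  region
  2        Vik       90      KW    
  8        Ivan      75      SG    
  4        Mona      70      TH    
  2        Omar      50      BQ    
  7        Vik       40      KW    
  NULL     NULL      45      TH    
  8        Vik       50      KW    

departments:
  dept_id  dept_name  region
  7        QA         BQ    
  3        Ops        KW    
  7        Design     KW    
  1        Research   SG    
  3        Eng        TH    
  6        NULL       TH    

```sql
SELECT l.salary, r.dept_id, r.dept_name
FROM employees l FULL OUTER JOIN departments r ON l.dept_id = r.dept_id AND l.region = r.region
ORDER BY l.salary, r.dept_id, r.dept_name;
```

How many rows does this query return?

FULL OUTER JOIN keeps every row from both sides; unmatched rows get NULL for the other side's columns.
Matching on l.dept_id = r.dept_id AND l.region = r.region. A NULL in a compared column never satisfies the condition.
Matched pairs: 1; unmatched l rows kept: 6; unmatched r rows kept: 5.
Total: 1 matched + 11 padded = 12 rows.

12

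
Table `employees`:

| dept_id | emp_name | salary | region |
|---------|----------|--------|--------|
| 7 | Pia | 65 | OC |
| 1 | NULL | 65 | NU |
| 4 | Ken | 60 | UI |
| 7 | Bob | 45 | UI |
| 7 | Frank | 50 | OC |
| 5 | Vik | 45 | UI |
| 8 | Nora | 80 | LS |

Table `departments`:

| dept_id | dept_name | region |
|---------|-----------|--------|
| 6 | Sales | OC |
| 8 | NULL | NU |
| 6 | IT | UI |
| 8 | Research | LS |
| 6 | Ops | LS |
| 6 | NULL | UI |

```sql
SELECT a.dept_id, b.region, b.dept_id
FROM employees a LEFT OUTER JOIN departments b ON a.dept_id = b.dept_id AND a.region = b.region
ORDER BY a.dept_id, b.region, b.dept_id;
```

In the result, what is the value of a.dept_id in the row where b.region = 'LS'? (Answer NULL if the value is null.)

LEFT JOIN keeps every row from `employees`; unmatched rows get NULL for `departments`'s columns.
Matching on a.dept_id = b.dept_id AND a.region = b.region.
Matched pairs: 1; unmatched a rows kept: 6.

8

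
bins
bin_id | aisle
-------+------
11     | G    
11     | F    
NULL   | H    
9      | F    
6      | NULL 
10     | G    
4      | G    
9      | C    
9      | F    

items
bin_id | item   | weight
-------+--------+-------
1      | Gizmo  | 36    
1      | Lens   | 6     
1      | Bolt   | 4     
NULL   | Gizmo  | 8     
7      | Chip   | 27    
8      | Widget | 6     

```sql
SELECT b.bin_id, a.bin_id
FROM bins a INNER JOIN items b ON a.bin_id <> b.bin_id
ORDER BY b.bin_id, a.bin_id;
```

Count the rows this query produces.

40

INNER JOIN keeps only pairs where the ON condition holds.
Matching on a.bin_id <> b.bin_id. A NULL in a compared column never satisfies the condition.
- a row (bin_id=11): matches 5 b row(s) → 5 output row(s).
- a row (bin_id=11): matches 5 b row(s) → 5 output row(s).
- a row (bin_id=NULL): no match → dropped.
- a row (bin_id=9): matches 5 b row(s) → 5 output row(s).
- a row (bin_id=6): matches 5 b row(s) → 5 output row(s).
- a row (bin_id=10): matches 5 b row(s) → 5 output row(s).
- a row (bin_id=4): matches 5 b row(s) → 5 output row(s).
- a row (bin_id=9): matches 5 b row(s) → 5 output row(s).
- a row (bin_id=9): matches 5 b row(s) → 5 output row(s).
Total: 40 rows.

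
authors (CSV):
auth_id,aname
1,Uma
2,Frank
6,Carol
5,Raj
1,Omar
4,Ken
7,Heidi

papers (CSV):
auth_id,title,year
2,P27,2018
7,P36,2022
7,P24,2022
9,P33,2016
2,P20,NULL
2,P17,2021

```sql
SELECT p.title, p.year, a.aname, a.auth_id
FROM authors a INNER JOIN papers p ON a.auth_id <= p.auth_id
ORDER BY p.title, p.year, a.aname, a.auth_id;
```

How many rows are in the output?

30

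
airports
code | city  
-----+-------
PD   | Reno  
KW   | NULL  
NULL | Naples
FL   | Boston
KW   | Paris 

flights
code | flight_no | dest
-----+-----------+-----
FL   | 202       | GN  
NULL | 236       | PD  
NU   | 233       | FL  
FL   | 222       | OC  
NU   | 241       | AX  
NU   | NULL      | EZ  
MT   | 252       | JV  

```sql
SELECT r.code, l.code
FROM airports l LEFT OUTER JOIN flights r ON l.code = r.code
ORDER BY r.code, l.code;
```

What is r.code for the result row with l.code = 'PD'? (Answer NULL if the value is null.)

NULL

LEFT JOIN keeps every row from `airports`; unmatched rows get NULL for `flights`'s columns.
Matching on l.code = r.code. A NULL in a compared column never satisfies the condition.
Matched pairs: 2; unmatched l rows kept: 4.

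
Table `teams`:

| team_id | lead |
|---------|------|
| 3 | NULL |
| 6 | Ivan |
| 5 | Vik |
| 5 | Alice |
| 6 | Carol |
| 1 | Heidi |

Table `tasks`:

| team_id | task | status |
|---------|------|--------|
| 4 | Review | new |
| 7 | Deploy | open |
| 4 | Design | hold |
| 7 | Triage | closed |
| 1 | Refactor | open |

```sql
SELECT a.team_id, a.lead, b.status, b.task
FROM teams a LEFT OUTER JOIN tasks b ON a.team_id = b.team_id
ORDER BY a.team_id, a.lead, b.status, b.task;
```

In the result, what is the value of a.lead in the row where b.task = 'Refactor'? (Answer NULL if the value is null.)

Heidi

LEFT JOIN keeps every row from `teams`; unmatched rows get NULL for `tasks`'s columns.
Matching on a.team_id = b.team_id.
Matched pairs: 1; unmatched a rows kept: 5.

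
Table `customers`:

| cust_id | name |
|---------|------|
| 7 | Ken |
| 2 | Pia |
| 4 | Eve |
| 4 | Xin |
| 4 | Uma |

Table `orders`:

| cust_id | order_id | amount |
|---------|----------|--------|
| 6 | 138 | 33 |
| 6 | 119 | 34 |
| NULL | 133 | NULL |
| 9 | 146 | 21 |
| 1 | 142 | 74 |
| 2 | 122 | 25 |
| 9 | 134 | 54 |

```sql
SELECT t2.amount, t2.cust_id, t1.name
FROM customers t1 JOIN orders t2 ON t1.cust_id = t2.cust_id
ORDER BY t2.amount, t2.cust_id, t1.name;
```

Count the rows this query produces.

INNER JOIN keeps only pairs where the ON condition holds.
Matching on t1.cust_id = t2.cust_id. A NULL in a compared column never satisfies the condition.
- cust_id=7: no matching t2 row, dropped.
- cust_id=2: 1 matching t2 row(s), so 1 row(s) emitted.
- cust_id=4: no matching t2 row, dropped.
- cust_id=4: no matching t2 row, dropped.
- cust_id=4: no matching t2 row, dropped.
Total: 1 rows.

1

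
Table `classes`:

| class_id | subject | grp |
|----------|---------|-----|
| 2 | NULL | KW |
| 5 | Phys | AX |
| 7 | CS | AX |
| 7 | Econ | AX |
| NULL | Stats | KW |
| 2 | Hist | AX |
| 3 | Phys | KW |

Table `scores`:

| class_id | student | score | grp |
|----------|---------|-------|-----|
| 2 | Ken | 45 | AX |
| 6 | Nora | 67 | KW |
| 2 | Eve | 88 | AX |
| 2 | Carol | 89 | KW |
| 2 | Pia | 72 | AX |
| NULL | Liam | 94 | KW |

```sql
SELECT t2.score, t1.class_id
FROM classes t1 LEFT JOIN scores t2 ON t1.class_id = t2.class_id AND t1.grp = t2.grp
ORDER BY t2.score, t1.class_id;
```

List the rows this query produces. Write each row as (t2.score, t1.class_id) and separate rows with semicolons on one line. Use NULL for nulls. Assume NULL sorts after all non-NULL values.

LEFT JOIN keeps every row from `classes`; unmatched rows get NULL for `scores`'s columns.
Matching on t1.class_id = t2.class_id AND t1.grp = t2.grp. A NULL in a compared column never satisfies the condition.
- class_id=2, grp=KW: 1 matching t2 row(s), so 1 row(s) emitted.
- class_id=5, grp=AX: no t2 row matches, row kept with t2 columns NULL.
- class_id=7, grp=AX: no t2 row matches, row kept with t2 columns NULL.
- class_id=7, grp=AX: no t2 row matches, row kept with t2 columns NULL.
- class_id=NULL, grp=KW: no t2 row matches, row kept with t2 columns NULL.
- class_id=2, grp=AX: 3 matching t2 row(s), so 3 row(s) emitted.
- class_id=3, grp=KW: no t2 row matches, row kept with t2 columns NULL.
After projecting and ordering:
t2.score | t1.class_id
45 | 2
72 | 2
88 | 2
89 | 2
NULL | 3
NULL | 5
NULL | 7
NULL | 7
NULL | NULL

(45, 2); (72, 2); (88, 2); (89, 2); (NULL, 3); (NULL, 5); (NULL, 7); (NULL, 7); (NULL, NULL)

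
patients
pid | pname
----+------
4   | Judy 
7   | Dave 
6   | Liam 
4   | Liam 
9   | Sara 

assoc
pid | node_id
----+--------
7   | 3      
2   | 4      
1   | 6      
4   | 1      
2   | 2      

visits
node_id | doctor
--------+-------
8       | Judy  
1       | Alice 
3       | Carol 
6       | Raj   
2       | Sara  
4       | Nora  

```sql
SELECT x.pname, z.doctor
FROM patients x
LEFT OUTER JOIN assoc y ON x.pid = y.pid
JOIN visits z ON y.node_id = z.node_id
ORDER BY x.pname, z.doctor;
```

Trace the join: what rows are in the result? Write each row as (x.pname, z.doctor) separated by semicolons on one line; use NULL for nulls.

Evaluate left to right. First `patients x LEFT JOIN assoc y` on pid: 5 row(s).
Then INNER JOIN `visits z` on node_id: keep only rows whose y.node_id appears in z.

(Dave, Carol); (Judy, Alice); (Liam, Alice)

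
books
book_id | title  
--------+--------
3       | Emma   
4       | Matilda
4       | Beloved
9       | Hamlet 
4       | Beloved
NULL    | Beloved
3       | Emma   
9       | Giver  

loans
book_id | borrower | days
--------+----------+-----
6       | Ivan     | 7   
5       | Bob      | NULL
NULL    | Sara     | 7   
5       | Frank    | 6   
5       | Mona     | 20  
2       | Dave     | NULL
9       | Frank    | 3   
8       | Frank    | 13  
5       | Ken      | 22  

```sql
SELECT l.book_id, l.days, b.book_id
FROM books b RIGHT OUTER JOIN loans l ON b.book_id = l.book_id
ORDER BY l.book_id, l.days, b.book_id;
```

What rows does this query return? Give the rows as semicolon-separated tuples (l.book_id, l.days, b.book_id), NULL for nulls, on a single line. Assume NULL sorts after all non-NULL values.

RIGHT JOIN keeps every row from `loans`; unmatched rows get NULL for `books`'s columns.
Matching on b.book_id = l.book_id. A NULL in a compared column never satisfies the condition.
- book_id=3: no matching l row.
- book_id=4: no matching l row.
- book_id=4: no matching l row.
- book_id=9: 1 matching l row(s), so 1 row(s) emitted.
- book_id=4: no matching l row.
- book_id=NULL: no matching l row.
- book_id=3: no matching l row.
- book_id=9: 1 matching l row(s), so 1 row(s) emitted.
- 8 l row(s) had no b match → kept, b columns NULL.
After projecting and ordering:
l.book_id | l.days | b.book_id
2 | NULL | NULL
5 | 6 | NULL
5 | 20 | NULL
5 | 22 | NULL
5 | NULL | NULL
6 | 7 | NULL
8 | 13 | NULL
9 | 3 | 9
9 | 3 | 9
NULL | 7 | NULL

(2, NULL, NULL); (5, 6, NULL); (5, 20, NULL); (5, 22, NULL); (5, NULL, NULL); (6, 7, NULL); (8, 13, NULL); (9, 3, 9); (9, 3, 9); (NULL, 7, NULL)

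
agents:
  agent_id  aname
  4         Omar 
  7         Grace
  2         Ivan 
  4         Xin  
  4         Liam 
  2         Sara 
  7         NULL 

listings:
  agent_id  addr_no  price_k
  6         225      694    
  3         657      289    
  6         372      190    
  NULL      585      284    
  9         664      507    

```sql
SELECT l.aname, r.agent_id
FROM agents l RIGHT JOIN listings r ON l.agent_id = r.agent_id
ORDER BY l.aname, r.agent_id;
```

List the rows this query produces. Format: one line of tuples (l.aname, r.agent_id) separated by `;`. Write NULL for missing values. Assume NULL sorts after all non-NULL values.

(NULL, 3); (NULL, 6); (NULL, 6); (NULL, 9); (NULL, NULL)

RIGHT JOIN keeps every row from `listings`; unmatched rows get NULL for `agents`'s columns.
Matching on l.agent_id = r.agent_id. A NULL in a compared column never satisfies the condition.
- l row (agent_id=4): no match.
- l row (agent_id=7): no match.
- l row (agent_id=2): no match.
- l row (agent_id=4): no match.
- l row (agent_id=4): no match.
- l row (agent_id=2): no match.
- l row (agent_id=7): no match.
- 5 r row(s) had no l match → kept, l columns NULL.
After projecting and ordering:
l.aname | r.agent_id
NULL | 3
NULL | 6
NULL | 6
NULL | 9
NULL | NULL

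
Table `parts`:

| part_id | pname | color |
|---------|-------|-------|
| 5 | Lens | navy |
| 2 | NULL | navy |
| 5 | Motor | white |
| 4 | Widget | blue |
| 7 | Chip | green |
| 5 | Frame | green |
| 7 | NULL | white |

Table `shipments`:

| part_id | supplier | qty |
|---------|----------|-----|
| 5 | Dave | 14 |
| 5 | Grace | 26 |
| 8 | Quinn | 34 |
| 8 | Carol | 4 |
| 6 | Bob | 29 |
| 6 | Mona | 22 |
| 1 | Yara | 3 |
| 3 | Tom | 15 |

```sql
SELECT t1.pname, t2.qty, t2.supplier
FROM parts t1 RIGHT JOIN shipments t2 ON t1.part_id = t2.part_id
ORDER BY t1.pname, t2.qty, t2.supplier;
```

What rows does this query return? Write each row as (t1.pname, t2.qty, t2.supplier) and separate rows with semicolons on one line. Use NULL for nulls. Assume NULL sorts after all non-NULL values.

RIGHT JOIN keeps every row from `shipments`; unmatched rows get NULL for `parts`'s columns.
Matching on t1.part_id = t2.part_id.
Matched pairs: 6; unmatched t2 rows kept: 6.

(Frame, 14, Dave); (Frame, 26, Grace); (Lens, 14, Dave); (Lens, 26, Grace); (Motor, 14, Dave); (Motor, 26, Grace); (NULL, 3, Yara); (NULL, 4, Carol); (NULL, 15, Tom); (NULL, 22, Mona); (NULL, 29, Bob); (NULL, 34, Quinn)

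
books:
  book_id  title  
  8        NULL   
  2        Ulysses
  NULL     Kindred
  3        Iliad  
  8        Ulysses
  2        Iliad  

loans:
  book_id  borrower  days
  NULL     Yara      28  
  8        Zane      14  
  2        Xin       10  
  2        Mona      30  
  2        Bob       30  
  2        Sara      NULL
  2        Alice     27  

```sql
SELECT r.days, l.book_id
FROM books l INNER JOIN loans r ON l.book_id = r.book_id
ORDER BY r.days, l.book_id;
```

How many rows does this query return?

INNER JOIN keeps only pairs where the ON condition holds.
Matching on l.book_id = r.book_id. A NULL in a compared column never satisfies the condition.
- l (book_id=8) pairs with 1 row(s) of r.
- l (book_id=2) pairs with 5 row(s) of r.
- l (book_id=NULL) has no partner → excluded.
- l (book_id=3) has no partner → excluded.
- l (book_id=8) pairs with 1 row(s) of r.
- l (book_id=2) pairs with 5 row(s) of r.
Total: 12 rows.

12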